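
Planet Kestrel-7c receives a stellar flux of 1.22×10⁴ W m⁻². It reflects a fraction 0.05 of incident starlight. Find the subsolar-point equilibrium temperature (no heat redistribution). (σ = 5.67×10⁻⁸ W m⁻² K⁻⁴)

At the subsolar point the surface absorbs S(1−A) and emits σT⁴ per unit area — no factor of 4, since only the local patch is in balance.
T = [1.22×10⁴ × 0.95 / 5.67×10⁻⁸]^(1/4) = (2.04×10¹¹)^(1/4) = 672 K.

T_ss ≈ 672 K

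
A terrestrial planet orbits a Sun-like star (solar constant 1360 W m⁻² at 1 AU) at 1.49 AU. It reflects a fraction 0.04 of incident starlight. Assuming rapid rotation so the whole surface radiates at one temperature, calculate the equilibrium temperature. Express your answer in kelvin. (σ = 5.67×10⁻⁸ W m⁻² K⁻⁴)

T_eq ≈ 226 K

Flux at 1.49 AU: S = 1360/1.49² = 613 W m⁻².
Energy balance: absorbed = emitted ⇒ πR²·S(1−A) = 4πR²·σT_eq⁴, so T_eq⁴ = S(1−A)/(4σ).
T_eq = [613 × 0.96 / (4 × 5.67×10⁻⁸)]^(1/4) = (2.59×10⁹)^(1/4) = 226 K.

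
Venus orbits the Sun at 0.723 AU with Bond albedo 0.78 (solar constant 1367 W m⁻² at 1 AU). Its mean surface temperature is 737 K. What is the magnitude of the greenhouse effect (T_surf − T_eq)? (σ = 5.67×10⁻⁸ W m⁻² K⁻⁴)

ΔT ≈ 512.6 K

S = 1367/0.723² = 2615 W m⁻².
T_eq = [S(1−A)/(4σ)]^(1/4) = [2615×0.22/(4×5.67×10⁻⁸)]^(1/4) = 224.4 K.
ΔT = T_surf − T_eq = 737 − 224.4.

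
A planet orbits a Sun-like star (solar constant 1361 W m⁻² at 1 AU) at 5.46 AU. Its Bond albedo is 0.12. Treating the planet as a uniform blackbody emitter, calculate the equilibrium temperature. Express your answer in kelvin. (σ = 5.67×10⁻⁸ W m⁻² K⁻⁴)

T_eq ≈ 115 K

Flux at 5.46 AU: S = 1361/5.46² = 45.7 W m⁻².
Energy balance: absorbed = emitted ⇒ πR²·S(1−A) = 4πR²·σT_eq⁴, so T_eq⁴ = S(1−A)/(4σ).
T_eq = [45.7 × 0.88 / (4 × 5.67×10⁻⁸)]^(1/4) = (1.77×10⁸)^(1/4) = 115 K.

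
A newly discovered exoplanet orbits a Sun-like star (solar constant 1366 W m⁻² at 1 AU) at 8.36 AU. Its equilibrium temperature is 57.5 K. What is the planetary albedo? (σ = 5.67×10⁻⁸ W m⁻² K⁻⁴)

A ≈ 0.87

Flux at 8.36 AU: S = 1366/8.36² = 19.5 W m⁻².
From T_eq⁴ = S(1−A)/(4σ): 1−A = 4σT_eq⁴/S.
1−A = 4 × 5.67×10⁻⁸ × (57.5)⁴ / 19.5 = 0.127.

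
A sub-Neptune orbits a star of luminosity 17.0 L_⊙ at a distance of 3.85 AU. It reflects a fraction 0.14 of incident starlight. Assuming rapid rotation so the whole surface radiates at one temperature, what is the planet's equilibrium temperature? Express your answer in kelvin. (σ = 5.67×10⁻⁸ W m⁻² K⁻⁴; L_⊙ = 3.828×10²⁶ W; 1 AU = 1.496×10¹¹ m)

d = 3.85 AU = 5.76×10¹¹ m.
L = 17.0 × 3.828×10²⁶ = 6.51×10²⁷ W.
Flux: S = L/(4πd²) = 6.51×10²⁷/(4π×(5.76×10¹¹)²) = 1560 W m⁻².
Energy balance: absorbed = emitted ⇒ πR²·S(1−A) = 4πR²·σT_eq⁴, so T_eq⁴ = S(1−A)/(4σ).
T_eq = [1560 × 0.86 / (4 × 5.67×10⁻⁸)]^(1/4) = (5.92×10⁹)^(1/4) = 277 K.

T_eq ≈ 277 K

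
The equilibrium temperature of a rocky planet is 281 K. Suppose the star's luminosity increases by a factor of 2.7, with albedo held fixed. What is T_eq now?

T_eq ∝ L^(1/4) · d^(−1/2).
T′ = 281 × 2.7^(1/4) = 360 K.

T_eq ≈ 360 K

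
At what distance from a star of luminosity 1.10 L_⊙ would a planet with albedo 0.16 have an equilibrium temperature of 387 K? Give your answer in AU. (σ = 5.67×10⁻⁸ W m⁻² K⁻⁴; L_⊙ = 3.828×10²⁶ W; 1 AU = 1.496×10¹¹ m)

d ≈ 0.497 AU

L = 1.10 × 3.828×10²⁶ = 4.21×10²⁶ W.
From T_eq⁴ = L(1−A)/(16πσd²): d = √[L(1−A)/(16πσT_eq⁴)].
d = √[4.21×10²⁶ × 0.84 / (16π × 5.67×10⁻⁸ × (387)⁴)] = 7.44×10¹⁰ m = 0.497 AU.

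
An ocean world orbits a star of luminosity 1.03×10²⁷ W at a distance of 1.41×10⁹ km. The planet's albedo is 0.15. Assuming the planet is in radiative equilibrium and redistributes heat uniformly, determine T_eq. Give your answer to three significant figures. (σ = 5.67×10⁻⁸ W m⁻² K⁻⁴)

d = 1.41×10⁹ km = 1.41×10¹² m.
Flux: S = L/(4πd²) = 1.03×10²⁷/(4π×(1.41×10¹²)²) = 41.2 W m⁻².
Energy balance: absorbed = emitted ⇒ πR²·S(1−A) = 4πR²·σT_eq⁴, so T_eq⁴ = S(1−A)/(4σ).
T_eq = [41.2 × 0.85 / (4 × 5.67×10⁻⁸)]^(1/4) = (1.55×10⁸)^(1/4) = 111 K.

T_eq ≈ 111 K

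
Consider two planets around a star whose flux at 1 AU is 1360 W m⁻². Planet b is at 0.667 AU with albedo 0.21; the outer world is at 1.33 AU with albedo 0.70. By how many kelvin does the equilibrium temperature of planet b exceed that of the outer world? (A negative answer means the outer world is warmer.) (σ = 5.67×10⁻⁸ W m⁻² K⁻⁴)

T_eq = [S₀(1−A)/(4σd²)]^(1/4), so T ∝ (1−A)^(1/4) / √d.
T₁ = [1360×0.79/(4×5.67×10⁻⁸×0.667²)]^(1/4) = 321.23 K.
T₂ = [1360×0.30/(4×5.67×10⁻⁸×1.33²)]^(1/4) = 178.58 K.

ΔT ≈ 142.7 K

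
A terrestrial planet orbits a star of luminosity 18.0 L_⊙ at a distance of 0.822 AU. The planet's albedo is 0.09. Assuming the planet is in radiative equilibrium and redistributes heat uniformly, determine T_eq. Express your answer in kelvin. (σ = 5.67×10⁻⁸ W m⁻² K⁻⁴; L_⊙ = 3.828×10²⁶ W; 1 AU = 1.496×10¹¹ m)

T_eq ≈ 618 K

d = 0.822 AU = 1.23×10¹¹ m.
L = 18.0 × 3.828×10²⁶ = 6.89×10²⁷ W.
Flux: S = L/(4πd²) = 6.89×10²⁷/(4π×(1.23×10¹¹)²) = 3.63×10⁴ W m⁻².
Energy balance: absorbed = emitted ⇒ πR²·S(1−A) = 4πR²·σT_eq⁴, so T_eq⁴ = S(1−A)/(4σ).
T_eq = [3.63×10⁴ × 0.91 / (4 × 5.67×10⁻⁸)]^(1/4) = (1.45×10¹¹)^(1/4) = 618 K.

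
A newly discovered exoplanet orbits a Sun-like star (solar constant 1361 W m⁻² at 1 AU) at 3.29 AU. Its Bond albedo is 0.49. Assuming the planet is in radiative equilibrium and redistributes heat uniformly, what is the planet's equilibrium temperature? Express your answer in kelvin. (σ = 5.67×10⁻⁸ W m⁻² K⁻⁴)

Flux at 3.29 AU: S = 1361/3.29² = 126 W m⁻².
Energy balance: absorbed = emitted ⇒ πR²·S(1−A) = 4πR²·σT_eq⁴, so T_eq⁴ = S(1−A)/(4σ).
T_eq = [126 × 0.51 / (4 × 5.67×10⁻⁸)]^(1/4) = (2.83×10⁸)^(1/4) = 130 K.

T_eq ≈ 130 K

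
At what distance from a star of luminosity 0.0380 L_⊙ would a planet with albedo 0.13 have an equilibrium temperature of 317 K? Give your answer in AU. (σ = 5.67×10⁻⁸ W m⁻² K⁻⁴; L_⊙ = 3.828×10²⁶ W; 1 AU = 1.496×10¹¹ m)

L = 0.0380 × 3.828×10²⁶ = 1.45×10²⁵ W.
From T_eq⁴ = L(1−A)/(16πσd²): d = √[L(1−A)/(16πσT_eq⁴)].
d = √[1.45×10²⁵ × 0.87 / (16π × 5.67×10⁻⁸ × (317)⁴)] = 2.10×10¹⁰ m = 0.140 AU.

d ≈ 0.140 AU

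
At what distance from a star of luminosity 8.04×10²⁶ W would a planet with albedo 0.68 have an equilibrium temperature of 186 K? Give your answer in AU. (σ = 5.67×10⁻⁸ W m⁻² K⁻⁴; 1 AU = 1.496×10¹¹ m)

From T_eq⁴ = L(1−A)/(16πσd²): d = √[L(1−A)/(16πσT_eq⁴)].
d = √[8.04×10²⁶ × 0.32 / (16π × 5.67×10⁻⁸ × (186)⁴)] = 2.75×10¹¹ m = 1.84 AU.

d ≈ 1.84 AU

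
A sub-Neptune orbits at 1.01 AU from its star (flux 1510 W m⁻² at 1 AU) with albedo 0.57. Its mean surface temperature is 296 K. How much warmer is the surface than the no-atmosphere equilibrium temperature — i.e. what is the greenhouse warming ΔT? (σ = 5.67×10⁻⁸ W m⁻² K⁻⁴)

S = 1510/1.01² = 1480 W m⁻².
T_eq = [S(1−A)/(4σ)]^(1/4) = [1480×0.43/(4×5.67×10⁻⁸)]^(1/4) = 230.2 K.
ΔT = T_surf − T_eq = 296 − 230.2.

ΔT ≈ 65.8 K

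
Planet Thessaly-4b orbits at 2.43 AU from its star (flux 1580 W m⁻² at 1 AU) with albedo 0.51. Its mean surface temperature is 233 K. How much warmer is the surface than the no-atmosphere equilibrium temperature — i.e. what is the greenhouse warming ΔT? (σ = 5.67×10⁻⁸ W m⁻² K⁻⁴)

S = 1580/2.43² = 267.6 W m⁻².
T_eq = [S(1−A)/(4σ)]^(1/4) = [267.6×0.49/(4×5.67×10⁻⁸)]^(1/4) = 155.1 K.
ΔT = T_surf − T_eq = 233 − 155.1.

ΔT ≈ 77.9 K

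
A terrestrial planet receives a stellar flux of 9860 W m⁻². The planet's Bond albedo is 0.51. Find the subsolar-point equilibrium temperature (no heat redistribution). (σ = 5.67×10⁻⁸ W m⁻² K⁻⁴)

T_ss ≈ 540 K

At the subsolar point the surface absorbs S(1−A) and emits σT⁴ per unit area — no factor of 4, since only the local patch is in balance.
T = [9860 × 0.49 / 5.67×10⁻⁸]^(1/4) = (8.52×10¹⁰)^(1/4) = 540 K.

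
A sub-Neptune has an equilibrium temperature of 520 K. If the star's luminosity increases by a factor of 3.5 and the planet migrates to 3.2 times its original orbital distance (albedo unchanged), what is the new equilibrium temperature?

T_eq ∝ L^(1/4) · d^(−1/2).
T′ = 520 × 3.5^(1/4) / 3.2^(1/2) = 398 K.

T_eq ≈ 398 K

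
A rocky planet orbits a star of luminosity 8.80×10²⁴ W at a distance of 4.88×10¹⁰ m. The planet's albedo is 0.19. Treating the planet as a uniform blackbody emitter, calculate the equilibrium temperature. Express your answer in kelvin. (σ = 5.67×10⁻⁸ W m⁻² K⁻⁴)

T_eq ≈ 180 K

Flux: S = L/(4πd²) = 8.80×10²⁴/(4π×(4.88×10¹⁰)²) = 294 W m⁻².
Energy balance: absorbed = emitted ⇒ πR²·S(1−A) = 4πR²·σT_eq⁴, so T_eq⁴ = S(1−A)/(4σ).
T_eq = [294 × 0.81 / (4 × 5.67×10⁻⁸)]^(1/4) = (1.05×10⁹)^(1/4) = 180 K.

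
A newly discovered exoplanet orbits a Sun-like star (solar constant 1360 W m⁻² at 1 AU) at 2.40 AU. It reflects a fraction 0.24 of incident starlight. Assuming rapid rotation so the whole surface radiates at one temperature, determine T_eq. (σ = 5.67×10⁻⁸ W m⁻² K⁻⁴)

Flux at 2.40 AU: S = 1360/2.40² = 236 W m⁻².
Energy balance: absorbed = emitted ⇒ πR²·S(1−A) = 4πR²·σT_eq⁴, so T_eq⁴ = S(1−A)/(4σ).
T_eq = [236 × 0.76 / (4 × 5.67×10⁻⁸)]^(1/4) = (7.91×10⁸)^(1/4) = 168 K.

T_eq ≈ 168 K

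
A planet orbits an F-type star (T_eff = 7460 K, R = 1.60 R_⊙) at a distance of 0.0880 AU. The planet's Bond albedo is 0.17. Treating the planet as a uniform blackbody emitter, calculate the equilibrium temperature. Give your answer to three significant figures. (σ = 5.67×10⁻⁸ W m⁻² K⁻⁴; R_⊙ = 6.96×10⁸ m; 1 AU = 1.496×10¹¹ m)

T_eq ≈ 1460 K

R_⋆ = 1.60 × 6.96×10⁸ = 1.11×10⁹ m.
d = 0.0880 AU = 1.32×10¹⁰ m.
L = 4πR_⋆²σT_⋆⁴ = 4π(1.11×10⁹)² × 5.67×10⁻⁸ × (7460)⁴ = 2.74×10²⁷ W.
S = L/(4πd²) = 1.26×10⁶ W m⁻².
Energy balance: absorbed = emitted ⇒ πR²·S(1−A) = 4πR²·σT_eq⁴, so T_eq⁴ = S(1−A)/(4σ).
T_eq = [1.26×10⁶ × 0.83 / (4 × 5.67×10⁻⁸)]^(1/4) = (4.60×10¹²)^(1/4) = 1460 K.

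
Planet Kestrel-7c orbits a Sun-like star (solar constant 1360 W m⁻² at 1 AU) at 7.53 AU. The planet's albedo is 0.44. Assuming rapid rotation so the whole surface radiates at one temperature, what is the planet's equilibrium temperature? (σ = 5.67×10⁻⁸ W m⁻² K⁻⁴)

T_eq ≈ 87.7 K

Flux at 7.53 AU: S = 1360/7.53² = 24.0 W m⁻².
Energy balance: absorbed = emitted ⇒ πR²·S(1−A) = 4πR²·σT_eq⁴, so T_eq⁴ = S(1−A)/(4σ).
T_eq = [24.0 × 0.56 / (4 × 5.67×10⁻⁸)]^(1/4) = (5.92×10⁷)^(1/4) = 87.7 K.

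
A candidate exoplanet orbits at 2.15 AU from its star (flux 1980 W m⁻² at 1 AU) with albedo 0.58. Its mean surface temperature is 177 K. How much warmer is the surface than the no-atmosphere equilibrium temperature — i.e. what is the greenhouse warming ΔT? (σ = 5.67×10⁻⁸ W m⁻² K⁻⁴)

ΔT ≈ 9.2 K

S = 1980/2.15² = 428.3 W m⁻².
T_eq = [S(1−A)/(4σ)]^(1/4) = [428.3×0.42/(4×5.67×10⁻⁸)]^(1/4) = 167.8 K.
ΔT = T_surf − T_eq = 177 − 167.8.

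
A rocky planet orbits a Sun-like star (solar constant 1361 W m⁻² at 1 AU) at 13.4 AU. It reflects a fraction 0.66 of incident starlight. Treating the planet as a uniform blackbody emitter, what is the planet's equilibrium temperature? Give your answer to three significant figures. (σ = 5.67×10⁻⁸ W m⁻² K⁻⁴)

Flux at 13.4 AU: S = 1361/13.4² = 7.58 W m⁻².
Energy balance: absorbed = emitted ⇒ πR²·S(1−A) = 4πR²·σT_eq⁴, so T_eq⁴ = S(1−A)/(4σ).
T_eq = [7.58 × 0.34 / (4 × 5.67×10⁻⁸)]^(1/4) = (1.14×10⁷)^(1/4) = 58.1 K.

T_eq ≈ 58.1 K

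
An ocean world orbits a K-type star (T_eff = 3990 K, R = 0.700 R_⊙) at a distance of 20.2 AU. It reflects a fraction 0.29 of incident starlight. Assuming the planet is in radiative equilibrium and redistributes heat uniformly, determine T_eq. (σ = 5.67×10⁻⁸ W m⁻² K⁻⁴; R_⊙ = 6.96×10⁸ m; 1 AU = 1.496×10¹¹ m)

T_eq ≈ 32.9 K

R_⋆ = 0.700 × 6.96×10⁸ = 4.87×10⁸ m.
d = 20.2 AU = 3.02×10¹² m.
L = 4πR_⋆²σT_⋆⁴ = 4π(4.87×10⁸)² × 5.67×10⁻⁸ × (3990)⁴ = 4.29×10²⁵ W.
S = L/(4πd²) = 0.374 W m⁻².
Energy balance: absorbed = emitted ⇒ πR²·S(1−A) = 4πR²·σT_eq⁴, so T_eq⁴ = S(1−A)/(4σ).
T_eq = [0.374 × 0.71 / (4 × 5.67×10⁻⁸)]^(1/4) = (1.17×10⁶)^(1/4) = 32.9 K.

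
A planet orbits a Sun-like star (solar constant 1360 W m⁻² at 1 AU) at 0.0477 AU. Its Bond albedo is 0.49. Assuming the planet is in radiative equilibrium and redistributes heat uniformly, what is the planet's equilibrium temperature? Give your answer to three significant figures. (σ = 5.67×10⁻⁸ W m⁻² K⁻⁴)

Flux at 0.0477 AU: S = 1360/0.0477² = 5.98×10⁵ W m⁻².
Energy balance: absorbed = emitted ⇒ πR²·S(1−A) = 4πR²·σT_eq⁴, so T_eq⁴ = S(1−A)/(4σ).
T_eq = [5.98×10⁵ × 0.51 / (4 × 5.67×10⁻⁸)]^(1/4) = (1.34×10¹²)^(1/4) = 1080 K.

T_eq ≈ 1080 K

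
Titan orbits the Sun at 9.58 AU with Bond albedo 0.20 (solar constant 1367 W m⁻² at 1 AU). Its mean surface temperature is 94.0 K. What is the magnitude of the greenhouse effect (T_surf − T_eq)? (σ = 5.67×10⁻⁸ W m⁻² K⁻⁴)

ΔT ≈ 8.9 K

S = 1367/9.58² = 14.89 W m⁻².
T_eq = [S(1−A)/(4σ)]^(1/4) = [14.89×0.80/(4×5.67×10⁻⁸)]^(1/4) = 85.1 K.
ΔT = T_surf − T_eq = 94 − 85.1.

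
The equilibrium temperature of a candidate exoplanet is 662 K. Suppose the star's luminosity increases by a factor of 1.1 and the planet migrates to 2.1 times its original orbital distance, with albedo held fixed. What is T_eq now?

T_eq ∝ L^(1/4) · d^(−1/2).
T′ = 662 × 1.1^(1/4) / 2.1^(1/2) = 468 K.

T_eq ≈ 468 K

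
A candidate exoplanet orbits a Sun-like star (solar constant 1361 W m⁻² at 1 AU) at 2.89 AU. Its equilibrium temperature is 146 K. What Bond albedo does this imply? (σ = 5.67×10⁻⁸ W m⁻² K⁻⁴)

Flux at 2.89 AU: S = 1361/2.89² = 163 W m⁻².
From T_eq⁴ = S(1−A)/(4σ): 1−A = 4σT_eq⁴/S.
1−A = 4 × 5.67×10⁻⁸ × (146)⁴ / 163 = 0.632.

A ≈ 0.37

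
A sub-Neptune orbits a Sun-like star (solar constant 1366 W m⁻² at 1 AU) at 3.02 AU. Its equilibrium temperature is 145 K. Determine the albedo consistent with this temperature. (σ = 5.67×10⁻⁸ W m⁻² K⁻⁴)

Flux at 3.02 AU: S = 1366/3.02² = 150 W m⁻².
From T_eq⁴ = S(1−A)/(4σ): 1−A = 4σT_eq⁴/S.
1−A = 4 × 5.67×10⁻⁸ × (145)⁴ / 150 = 0.669.

A ≈ 0.33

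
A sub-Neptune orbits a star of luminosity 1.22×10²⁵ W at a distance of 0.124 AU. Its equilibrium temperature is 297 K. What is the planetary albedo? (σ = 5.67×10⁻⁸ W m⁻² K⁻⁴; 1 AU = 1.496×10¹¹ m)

d = 0.124 AU = 1.86×10¹⁰ m.
Flux: S = L/(4πd²) = 1.22×10²⁵/(4π×(1.86×10¹⁰)²) = 2820 W m⁻².
From T_eq⁴ = S(1−A)/(4σ): 1−A = 4σT_eq⁴/S.
1−A = 4 × 5.67×10⁻⁸ × (297)⁴ / 2820 = 0.625.

A ≈ 0.37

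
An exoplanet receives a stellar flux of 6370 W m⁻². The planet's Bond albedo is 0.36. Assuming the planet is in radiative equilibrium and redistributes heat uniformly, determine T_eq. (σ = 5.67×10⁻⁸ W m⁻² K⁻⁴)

T_eq ≈ 366 K

Energy balance: absorbed = emitted ⇒ πR²·S(1−A) = 4πR²·σT_eq⁴, so T_eq⁴ = S(1−A)/(4σ).
T_eq = [6370 × 0.64 / (4 × 5.67×10⁻⁸)]^(1/4) = (1.80×10¹⁰)^(1/4) = 366 K.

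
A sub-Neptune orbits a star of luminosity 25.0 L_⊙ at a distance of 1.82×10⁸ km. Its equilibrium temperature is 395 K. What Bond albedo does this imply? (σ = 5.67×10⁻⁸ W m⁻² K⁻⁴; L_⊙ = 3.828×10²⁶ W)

d = 1.82×10⁸ km = 1.82×10¹¹ m.
L = 25.0 × 3.828×10²⁶ = 9.57×10²⁷ W.
Flux: S = L/(4πd²) = 9.57×10²⁷/(4π×(1.82×10¹¹)²) = 2.30×10⁴ W m⁻².
From T_eq⁴ = S(1−A)/(4σ): 1−A = 4σT_eq⁴/S.
1−A = 4 × 5.67×10⁻⁸ × (395)⁴ / 2.30×10⁴ = 0.240.

A ≈ 0.76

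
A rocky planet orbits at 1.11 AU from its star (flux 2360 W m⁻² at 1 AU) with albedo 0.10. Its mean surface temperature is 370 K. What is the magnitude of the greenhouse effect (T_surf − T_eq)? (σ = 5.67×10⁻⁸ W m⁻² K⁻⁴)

ΔT ≈ 74.7 K

S = 2360/1.11² = 1915 W m⁻².
T_eq = [S(1−A)/(4σ)]^(1/4) = [1915×0.90/(4×5.67×10⁻⁸)]^(1/4) = 295.3 K.
ΔT = T_surf − T_eq = 370 − 295.3.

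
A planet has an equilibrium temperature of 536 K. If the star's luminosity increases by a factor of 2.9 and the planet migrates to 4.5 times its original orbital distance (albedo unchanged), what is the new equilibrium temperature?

T_eq ≈ 330 K

T_eq ∝ L^(1/4) · d^(−1/2).
T′ = 536 × 2.9^(1/4) / 4.5^(1/2) = 330 K.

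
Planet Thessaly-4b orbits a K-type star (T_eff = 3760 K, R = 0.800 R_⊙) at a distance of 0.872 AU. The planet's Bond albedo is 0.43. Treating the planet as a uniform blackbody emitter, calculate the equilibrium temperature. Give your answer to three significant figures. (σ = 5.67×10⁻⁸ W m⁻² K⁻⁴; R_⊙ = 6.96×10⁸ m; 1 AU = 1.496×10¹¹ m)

R_⋆ = 0.800 × 6.96×10⁸ = 5.57×10⁸ m.
d = 0.872 AU = 1.30×10¹¹ m.
L = 4πR_⋆²σT_⋆⁴ = 4π(5.57×10⁸)² × 5.67×10⁻⁸ × (3760)⁴ = 4.42×10²⁵ W.
S = L/(4πd²) = 206 W m⁻².
Energy balance: absorbed = emitted ⇒ πR²·S(1−A) = 4πR²·σT_eq⁴, so T_eq⁴ = S(1−A)/(4σ).
T_eq = [206 × 0.57 / (4 × 5.67×10⁻⁸)]^(1/4) = (5.19×10⁸)^(1/4) = 151 K.

T_eq ≈ 151 K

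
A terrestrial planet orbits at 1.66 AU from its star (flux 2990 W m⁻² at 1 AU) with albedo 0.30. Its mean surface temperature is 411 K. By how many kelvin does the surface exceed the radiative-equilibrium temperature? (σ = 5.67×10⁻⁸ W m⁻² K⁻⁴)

S = 2990/1.66² = 1085 W m⁻².
T_eq = [S(1−A)/(4σ)]^(1/4) = [1085×0.70/(4×5.67×10⁻⁸)]^(1/4) = 240.6 K.
ΔT = T_surf − T_eq = 411 − 240.6.

ΔT ≈ 170.4 K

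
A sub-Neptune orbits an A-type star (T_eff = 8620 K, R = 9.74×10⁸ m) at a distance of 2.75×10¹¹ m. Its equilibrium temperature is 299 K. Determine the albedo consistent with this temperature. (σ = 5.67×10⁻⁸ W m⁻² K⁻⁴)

A ≈ 0.54

L = 4πR_⋆²σT_⋆⁴ = 4π(9.74×10⁸)² × 5.67×10⁻⁸ × (8620)⁴ = 3.73×10²⁷ W.
S = L/(4πd²) = 3930 W m⁻².
From T_eq⁴ = S(1−A)/(4σ): 1−A = 4σT_eq⁴/S.
1−A = 4 × 5.67×10⁻⁸ × (299)⁴ / 3930 = 0.462.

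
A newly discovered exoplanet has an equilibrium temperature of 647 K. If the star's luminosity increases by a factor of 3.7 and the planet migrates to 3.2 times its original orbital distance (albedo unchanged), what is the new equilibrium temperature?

T_eq ≈ 502 K

T_eq ∝ L^(1/4) · d^(−1/2).
T′ = 647 × 3.7^(1/4) / 3.2^(1/2) = 502 K.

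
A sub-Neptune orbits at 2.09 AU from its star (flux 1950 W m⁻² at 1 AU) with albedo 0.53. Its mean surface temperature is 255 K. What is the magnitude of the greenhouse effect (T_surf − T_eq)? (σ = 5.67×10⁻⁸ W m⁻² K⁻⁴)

S = 1950/2.09² = 446.4 W m⁻².
T_eq = [S(1−A)/(4σ)]^(1/4) = [446.4×0.47/(4×5.67×10⁻⁸)]^(1/4) = 174.4 K.
ΔT = T_surf − T_eq = 255 − 174.4.

ΔT ≈ 80.6 K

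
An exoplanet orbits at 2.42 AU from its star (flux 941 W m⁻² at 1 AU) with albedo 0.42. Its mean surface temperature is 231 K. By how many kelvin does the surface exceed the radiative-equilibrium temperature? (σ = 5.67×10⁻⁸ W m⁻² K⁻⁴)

ΔT ≈ 88.6 K

S = 941/2.42² = 160.7 W m⁻².
T_eq = [S(1−A)/(4σ)]^(1/4) = [160.7×0.58/(4×5.67×10⁻⁸)]^(1/4) = 142.4 K.
ΔT = T_surf − T_eq = 231 − 142.4.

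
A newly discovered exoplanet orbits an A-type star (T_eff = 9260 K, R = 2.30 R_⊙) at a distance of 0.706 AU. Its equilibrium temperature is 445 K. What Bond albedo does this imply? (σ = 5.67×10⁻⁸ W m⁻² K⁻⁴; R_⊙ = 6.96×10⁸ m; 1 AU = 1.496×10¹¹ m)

R_⋆ = 2.30 × 6.96×10⁸ = 1.60×10⁹ m.
d = 0.706 AU = 1.06×10¹¹ m.
L = 4πR_⋆²σT_⋆⁴ = 4π(1.60×10⁹)² × 5.67×10⁻⁸ × (9260)⁴ = 1.34×10²⁸ W.
S = L/(4πd²) = 9.58×10⁴ W m⁻².
From T_eq⁴ = S(1−A)/(4σ): 1−A = 4σT_eq⁴/S.
1−A = 4 × 5.67×10⁻⁸ × (445)⁴ / 9.58×10⁴ = 0.093.

A ≈ 0.91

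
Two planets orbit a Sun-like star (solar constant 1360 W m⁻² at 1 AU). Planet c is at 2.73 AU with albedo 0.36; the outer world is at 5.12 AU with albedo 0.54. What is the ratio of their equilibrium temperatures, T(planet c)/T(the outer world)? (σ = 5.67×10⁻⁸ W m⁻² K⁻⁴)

T₁/T₂ ≈ 1.487

T_eq = [S₀(1−A)/(4σd²)]^(1/4), so T ∝ (1−A)^(1/4) / √d.
T₁ = [1360×0.64/(4×5.67×10⁻⁸×2.73²)]^(1/4) = 150.64 K.
T₂ = [1360×0.46/(4×5.67×10⁻⁸×5.12²)]^(1/4) = 101.28 K.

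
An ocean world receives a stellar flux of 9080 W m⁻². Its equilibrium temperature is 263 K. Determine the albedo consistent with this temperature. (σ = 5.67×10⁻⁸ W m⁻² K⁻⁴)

From T_eq⁴ = S(1−A)/(4σ): 1−A = 4σT_eq⁴/S.
1−A = 4 × 5.67×10⁻⁸ × (263)⁴ / 9080 = 0.120.

A ≈ 0.88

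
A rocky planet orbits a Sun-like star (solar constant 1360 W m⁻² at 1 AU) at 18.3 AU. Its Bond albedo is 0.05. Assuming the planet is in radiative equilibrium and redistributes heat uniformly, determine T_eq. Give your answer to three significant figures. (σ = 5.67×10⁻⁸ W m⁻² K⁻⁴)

T_eq ≈ 64.2 K

Flux at 18.3 AU: S = 1360/18.3² = 4.06 W m⁻².
Energy balance: absorbed = emitted ⇒ πR²·S(1−A) = 4πR²·σT_eq⁴, so T_eq⁴ = S(1−A)/(4σ).
T_eq = [4.06 × 0.95 / (4 × 5.67×10⁻⁸)]^(1/4) = (1.70×10⁷)^(1/4) = 64.2 K.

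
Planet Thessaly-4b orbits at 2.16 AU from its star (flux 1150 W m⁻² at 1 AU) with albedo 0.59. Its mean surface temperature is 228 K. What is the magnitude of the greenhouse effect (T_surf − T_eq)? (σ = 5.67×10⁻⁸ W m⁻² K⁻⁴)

ΔT ≈ 82.7 K

S = 1150/2.16² = 246.5 W m⁻².
T_eq = [S(1−A)/(4σ)]^(1/4) = [246.5×0.41/(4×5.67×10⁻⁸)]^(1/4) = 145.3 K.
ΔT = T_surf − T_eq = 228 − 145.3.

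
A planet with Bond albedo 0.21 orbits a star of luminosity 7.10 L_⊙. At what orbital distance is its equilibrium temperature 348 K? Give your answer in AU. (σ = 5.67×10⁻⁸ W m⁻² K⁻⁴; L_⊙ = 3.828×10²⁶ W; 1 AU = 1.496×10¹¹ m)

L = 7.10 × 3.828×10²⁶ = 2.72×10²⁷ W.
From T_eq⁴ = L(1−A)/(16πσd²): d = √[L(1−A)/(16πσT_eq⁴)].
d = √[2.72×10²⁷ × 0.79 / (16π × 5.67×10⁻⁸ × (348)⁴)] = 2.27×10¹¹ m = 1.51 AU.

d ≈ 1.51 AU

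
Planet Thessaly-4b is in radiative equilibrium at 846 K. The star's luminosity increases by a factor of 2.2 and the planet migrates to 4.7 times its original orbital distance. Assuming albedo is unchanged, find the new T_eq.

T_eq ≈ 475 K

T_eq ∝ L^(1/4) · d^(−1/2).
T′ = 846 × 2.2^(1/4) / 4.7^(1/2) = 475 K.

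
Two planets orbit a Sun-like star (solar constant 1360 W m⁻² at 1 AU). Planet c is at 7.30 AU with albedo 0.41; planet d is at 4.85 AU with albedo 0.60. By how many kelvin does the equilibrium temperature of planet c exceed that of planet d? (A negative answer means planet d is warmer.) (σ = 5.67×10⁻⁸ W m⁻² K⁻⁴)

ΔT ≈ -10.2 K

T_eq = [S₀(1−A)/(4σd²)]^(1/4), so T ∝ (1−A)^(1/4) / √d.
T₁ = [1360×0.59/(4×5.67×10⁻⁸×7.30²)]^(1/4) = 90.27 K.
T₂ = [1360×0.40/(4×5.67×10⁻⁸×4.85²)]^(1/4) = 100.49 K.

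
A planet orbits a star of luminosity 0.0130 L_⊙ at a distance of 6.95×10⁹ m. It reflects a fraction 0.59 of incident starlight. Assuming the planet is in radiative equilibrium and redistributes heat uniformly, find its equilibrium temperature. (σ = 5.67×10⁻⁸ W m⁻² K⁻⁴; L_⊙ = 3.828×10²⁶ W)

L = 0.0130 × 3.828×10²⁶ = 4.98×10²⁴ W.
Flux: S = L/(4πd²) = 4.98×10²⁴/(4π×(6.95×10⁹)²) = 8200 W m⁻².
Energy balance: absorbed = emitted ⇒ πR²·S(1−A) = 4πR²·σT_eq⁴, so T_eq⁴ = S(1−A)/(4σ).
T_eq = [8200 × 0.41 / (4 × 5.67×10⁻⁸)]^(1/4) = (1.48×10¹⁰)^(1/4) = 349 K.

T_eq ≈ 349 K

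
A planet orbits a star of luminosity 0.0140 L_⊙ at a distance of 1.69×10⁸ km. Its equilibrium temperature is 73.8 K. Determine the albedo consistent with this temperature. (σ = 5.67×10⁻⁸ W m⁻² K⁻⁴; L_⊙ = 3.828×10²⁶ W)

d = 1.69×10⁸ km = 1.69×10¹¹ m.
L = 0.0140 × 3.828×10²⁶ = 5.36×10²⁴ W.
Flux: S = L/(4πd²) = 5.36×10²⁴/(4π×(1.69×10¹¹)²) = 14.9 W m⁻².
From T_eq⁴ = S(1−A)/(4σ): 1−A = 4σT_eq⁴/S.
1−A = 4 × 5.67×10⁻⁸ × (73.8)⁴ / 14.9 = 0.451.

A ≈ 0.55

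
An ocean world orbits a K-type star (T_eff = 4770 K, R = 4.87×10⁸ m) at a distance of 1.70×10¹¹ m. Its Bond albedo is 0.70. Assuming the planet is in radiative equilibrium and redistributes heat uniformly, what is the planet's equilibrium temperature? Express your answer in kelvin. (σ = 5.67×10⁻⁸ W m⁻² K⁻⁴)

T_eq ≈ 134 K

L = 4πR_⋆²σT_⋆⁴ = 4π(4.87×10⁸)² × 5.67×10⁻⁸ × (4770)⁴ = 8.75×10²⁵ W.
S = L/(4πd²) = 241 W m⁻².
Energy balance: absorbed = emitted ⇒ πR²·S(1−A) = 4πR²·σT_eq⁴, so T_eq⁴ = S(1−A)/(4σ).
T_eq = [241 × 0.30 / (4 × 5.67×10⁻⁸)]^(1/4) = (3.19×10⁸)^(1/4) = 134 K.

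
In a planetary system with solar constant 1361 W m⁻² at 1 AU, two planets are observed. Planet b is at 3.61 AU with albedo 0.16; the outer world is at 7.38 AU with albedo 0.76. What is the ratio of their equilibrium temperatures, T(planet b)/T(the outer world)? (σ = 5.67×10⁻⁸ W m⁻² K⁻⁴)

T₁/T₂ ≈ 1.956

T_eq = [S₀(1−A)/(4σd²)]^(1/4), so T ∝ (1−A)^(1/4) / √d.
T₁ = [1361×0.84/(4×5.67×10⁻⁸×3.61²)]^(1/4) = 140.24 K.
T₂ = [1361×0.24/(4×5.67×10⁻⁸×7.38²)]^(1/4) = 71.71 K.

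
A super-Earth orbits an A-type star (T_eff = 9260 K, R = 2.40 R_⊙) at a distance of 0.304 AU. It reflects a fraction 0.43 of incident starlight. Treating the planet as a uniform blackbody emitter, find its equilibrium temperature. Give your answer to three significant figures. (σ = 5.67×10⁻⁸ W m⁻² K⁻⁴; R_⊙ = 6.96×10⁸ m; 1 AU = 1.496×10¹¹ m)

T_eq ≈ 1090 K

R_⋆ = 2.40 × 6.96×10⁸ = 1.67×10⁹ m.
d = 0.304 AU = 4.55×10¹⁰ m.
L = 4πR_⋆²σT_⋆⁴ = 4π(1.67×10⁹)² × 5.67×10⁻⁸ × (9260)⁴ = 1.46×10²⁸ W.
S = L/(4πd²) = 5.62×10⁵ W m⁻².
Energy balance: absorbed = emitted ⇒ πR²·S(1−A) = 4πR²·σT_eq⁴, so T_eq⁴ = S(1−A)/(4σ).
T_eq = [5.62×10⁵ × 0.57 / (4 × 5.67×10⁻⁸)]^(1/4) = (1.41×10¹²)^(1/4) = 1090 K.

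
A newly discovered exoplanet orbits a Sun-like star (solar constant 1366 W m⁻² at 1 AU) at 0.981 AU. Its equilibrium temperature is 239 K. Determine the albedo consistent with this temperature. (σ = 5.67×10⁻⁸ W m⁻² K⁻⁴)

Flux at 0.981 AU: S = 1366/0.981² = 1420 W m⁻².
From T_eq⁴ = S(1−A)/(4σ): 1−A = 4σT_eq⁴/S.
1−A = 4 × 5.67×10⁻⁸ × (239)⁴ / 1420 = 0.521.

A ≈ 0.48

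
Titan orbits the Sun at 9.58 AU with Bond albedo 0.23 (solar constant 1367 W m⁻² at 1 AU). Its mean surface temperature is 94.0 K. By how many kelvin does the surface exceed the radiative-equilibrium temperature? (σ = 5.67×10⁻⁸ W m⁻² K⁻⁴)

S = 1367/9.58² = 14.89 W m⁻².
T_eq = [S(1−A)/(4σ)]^(1/4) = [14.89×0.77/(4×5.67×10⁻⁸)]^(1/4) = 84.3 K.
ΔT = T_surf − T_eq = 94 − 84.3.

ΔT ≈ 9.7 K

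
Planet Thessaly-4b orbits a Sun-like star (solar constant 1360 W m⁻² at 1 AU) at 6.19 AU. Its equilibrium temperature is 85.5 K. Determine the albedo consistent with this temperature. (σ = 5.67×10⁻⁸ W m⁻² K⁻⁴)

A ≈ 0.66

Flux at 6.19 AU: S = 1360/6.19² = 35.5 W m⁻².
From T_eq⁴ = S(1−A)/(4σ): 1−A = 4σT_eq⁴/S.
1−A = 4 × 5.67×10⁻⁸ × (85.5)⁴ / 35.5 = 0.341.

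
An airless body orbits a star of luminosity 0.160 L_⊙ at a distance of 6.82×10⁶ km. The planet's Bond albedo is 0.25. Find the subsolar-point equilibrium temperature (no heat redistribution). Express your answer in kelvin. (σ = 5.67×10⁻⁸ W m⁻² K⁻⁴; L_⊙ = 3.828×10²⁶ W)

T_ss ≈ 1090 K

d = 6.82×10⁶ km = 6.82×10⁹ m.
L = 0.160 × 3.828×10²⁶ = 6.12×10²⁵ W.
Flux: S = L/(4πd²) = 6.12×10²⁵/(4π×(6.82×10⁹)²) = 1.05×10⁵ W m⁻².
At the subsolar point the surface absorbs S(1−A) and emits σT⁴ per unit area — no factor of 4, since only the local patch is in balance.
T = [1.05×10⁵ × 0.75 / 5.67×10⁻⁸]^(1/4) = (1.39×10¹²)^(1/4) = 1090 K.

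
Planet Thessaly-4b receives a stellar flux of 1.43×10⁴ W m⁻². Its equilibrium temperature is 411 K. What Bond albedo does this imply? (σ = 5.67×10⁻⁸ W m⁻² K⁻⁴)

A ≈ 0.55

From T_eq⁴ = S(1−A)/(4σ): 1−A = 4σT_eq⁴/S.
1−A = 4 × 5.67×10⁻⁸ × (411)⁴ / 1.43×10⁴ = 0.453.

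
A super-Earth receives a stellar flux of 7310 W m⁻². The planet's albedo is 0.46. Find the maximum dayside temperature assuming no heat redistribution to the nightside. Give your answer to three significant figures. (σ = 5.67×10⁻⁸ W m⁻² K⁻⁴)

T_ss ≈ 514 K

With no redistribution each surface element balances locally: S(1−A) = σT⁴.
T = [7310 × 0.54 / 5.67×10⁻⁸]^(1/4) = (6.96×10¹⁰)^(1/4) = 514 K.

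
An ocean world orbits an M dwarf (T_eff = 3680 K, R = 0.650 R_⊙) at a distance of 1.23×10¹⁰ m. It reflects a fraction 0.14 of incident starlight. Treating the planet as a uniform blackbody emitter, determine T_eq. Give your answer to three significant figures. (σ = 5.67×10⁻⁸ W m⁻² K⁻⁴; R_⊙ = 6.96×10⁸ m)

R_⋆ = 0.650 × 6.96×10⁸ = 4.52×10⁸ m.
L = 4πR_⋆²σT_⋆⁴ = 4π(4.52×10⁸)² × 5.67×10⁻⁸ × (3680)⁴ = 2.67×10²⁵ W.
S = L/(4πd²) = 1.41×10⁴ W m⁻².
Energy balance: absorbed = emitted ⇒ πR²·S(1−A) = 4πR²·σT_eq⁴, so T_eq⁴ = S(1−A)/(4σ).
T_eq = [1.41×10⁴ × 0.86 / (4 × 5.67×10⁻⁸)]^(1/4) = (5.33×10¹⁰)^(1/4) = 481 K.

T_eq ≈ 481 K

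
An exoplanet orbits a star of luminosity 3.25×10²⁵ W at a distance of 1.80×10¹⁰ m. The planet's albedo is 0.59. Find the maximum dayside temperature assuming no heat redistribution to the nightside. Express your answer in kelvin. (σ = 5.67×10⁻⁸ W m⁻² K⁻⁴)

Flux: S = L/(4πd²) = 3.25×10²⁵/(4π×(1.80×10¹⁰)²) = 7980 W m⁻².
With no redistribution each surface element balances locally: S(1−A) = σT⁴.
T = [7980 × 0.41 / 5.67×10⁻⁸]^(1/4) = (5.77×10¹⁰)^(1/4) = 490 K.

T_ss ≈ 490 K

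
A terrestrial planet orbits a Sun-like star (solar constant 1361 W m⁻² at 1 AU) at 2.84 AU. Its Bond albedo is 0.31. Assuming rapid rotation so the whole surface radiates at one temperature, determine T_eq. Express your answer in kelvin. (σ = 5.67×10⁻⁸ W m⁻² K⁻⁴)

T_eq ≈ 151 K

Flux at 2.84 AU: S = 1361/2.84² = 169 W m⁻².
Energy balance: absorbed = emitted ⇒ πR²·S(1−A) = 4πR²·σT_eq⁴, so T_eq⁴ = S(1−A)/(4σ).
T_eq = [169 × 0.69 / (4 × 5.67×10⁻⁸)]^(1/4) = (5.13×10⁸)^(1/4) = 151 K.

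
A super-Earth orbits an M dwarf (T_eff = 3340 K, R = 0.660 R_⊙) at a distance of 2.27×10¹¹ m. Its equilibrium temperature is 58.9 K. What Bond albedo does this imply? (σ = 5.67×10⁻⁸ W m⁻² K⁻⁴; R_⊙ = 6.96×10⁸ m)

R_⋆ = 0.660 × 6.96×10⁸ = 4.59×10⁸ m.
L = 4πR_⋆²σT_⋆⁴ = 4π(4.59×10⁸)² × 5.67×10⁻⁸ × (3340)⁴ = 1.87×10²⁵ W.
S = L/(4πd²) = 28.9 W m⁻².
From T_eq⁴ = S(1−A)/(4σ): 1−A = 4σT_eq⁴/S.
1−A = 4 × 5.67×10⁻⁸ × (58.9)⁴ / 28.9 = 0.094.

A ≈ 0.91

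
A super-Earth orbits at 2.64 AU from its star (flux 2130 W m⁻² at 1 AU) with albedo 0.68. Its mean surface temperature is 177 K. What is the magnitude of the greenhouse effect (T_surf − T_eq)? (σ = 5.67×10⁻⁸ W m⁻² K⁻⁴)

ΔT ≈ 32.9 K

S = 2130/2.64² = 305.6 W m⁻².
T_eq = [S(1−A)/(4σ)]^(1/4) = [305.6×0.32/(4×5.67×10⁻⁸)]^(1/4) = 144.1 K.
ΔT = T_surf − T_eq = 177 − 144.1.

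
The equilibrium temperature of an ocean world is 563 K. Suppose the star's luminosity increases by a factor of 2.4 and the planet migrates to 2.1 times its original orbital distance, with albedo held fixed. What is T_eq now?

T_eq ∝ L^(1/4) · d^(−1/2).
T′ = 563 × 2.4^(1/4) / 2.1^(1/2) = 484 K.

T_eq ≈ 484 K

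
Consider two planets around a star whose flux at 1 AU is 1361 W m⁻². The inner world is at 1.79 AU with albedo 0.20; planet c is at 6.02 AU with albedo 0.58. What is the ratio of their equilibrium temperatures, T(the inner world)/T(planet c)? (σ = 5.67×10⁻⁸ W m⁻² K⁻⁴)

T₁/T₂ ≈ 2.154

T_eq = [S₀(1−A)/(4σd²)]^(1/4), so T ∝ (1−A)^(1/4) / √d.
T₁ = [1361×0.80/(4×5.67×10⁻⁸×1.79²)]^(1/4) = 196.74 K.
T₂ = [1361×0.42/(4×5.67×10⁻⁸×6.02²)]^(1/4) = 91.32 K.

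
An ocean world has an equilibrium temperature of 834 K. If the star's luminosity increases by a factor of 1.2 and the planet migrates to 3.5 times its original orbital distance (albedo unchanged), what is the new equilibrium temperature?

T_eq ∝ L^(1/4) · d^(−1/2).
T′ = 834 × 1.2^(1/4) / 3.5^(1/2) = 467 K.

T_eq ≈ 467 K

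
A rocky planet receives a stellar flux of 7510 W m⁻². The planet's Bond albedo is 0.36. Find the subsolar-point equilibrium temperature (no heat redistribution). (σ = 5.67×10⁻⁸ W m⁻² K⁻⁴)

T_ss ≈ 540 K

At the subsolar point the surface absorbs S(1−A) and emits σT⁴ per unit area — no factor of 4, since only the local patch is in balance.
T = [7510 × 0.64 / 5.67×10⁻⁸]^(1/4) = (8.48×10¹⁰)^(1/4) = 540 K.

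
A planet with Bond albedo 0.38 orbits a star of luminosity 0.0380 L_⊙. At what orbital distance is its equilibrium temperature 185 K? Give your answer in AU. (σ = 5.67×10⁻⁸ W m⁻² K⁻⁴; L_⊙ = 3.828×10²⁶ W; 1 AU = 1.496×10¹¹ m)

L = 0.0380 × 3.828×10²⁶ = 1.45×10²⁵ W.
From T_eq⁴ = L(1−A)/(16πσd²): d = √[L(1−A)/(16πσT_eq⁴)].
d = √[1.45×10²⁵ × 0.62 / (16π × 5.67×10⁻⁸ × (185)⁴)] = 5.20×10¹⁰ m = 0.347 AU.

d ≈ 0.347 AU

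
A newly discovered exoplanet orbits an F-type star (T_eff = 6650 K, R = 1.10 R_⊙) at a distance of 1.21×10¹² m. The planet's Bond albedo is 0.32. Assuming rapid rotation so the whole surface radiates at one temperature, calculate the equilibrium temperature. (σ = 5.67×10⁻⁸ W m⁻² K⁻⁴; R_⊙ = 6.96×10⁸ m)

R_⋆ = 1.10 × 6.96×10⁸ = 7.66×10⁸ m.
L = 4πR_⋆²σT_⋆⁴ = 4π(7.66×10⁸)² × 5.67×10⁻⁸ × (6650)⁴ = 8.17×10²⁶ W.
S = L/(4πd²) = 44.4 W m⁻².
Energy balance: absorbed = emitted ⇒ πR²·S(1−A) = 4πR²·σT_eq⁴, so T_eq⁴ = S(1−A)/(4σ).
T_eq = [44.4 × 0.68 / (4 × 5.67×10⁻⁸)]^(1/4) = (1.33×10⁸)^(1/4) = 107 K.

T_eq ≈ 107 K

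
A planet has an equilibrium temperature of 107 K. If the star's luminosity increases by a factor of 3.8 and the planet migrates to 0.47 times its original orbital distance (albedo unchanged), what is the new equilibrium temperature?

T_eq ∝ L^(1/4) · d^(−1/2).
T′ = 107 × 3.8^(1/4) / 0.47^(1/2) = 218 K.

T_eq ≈ 218 K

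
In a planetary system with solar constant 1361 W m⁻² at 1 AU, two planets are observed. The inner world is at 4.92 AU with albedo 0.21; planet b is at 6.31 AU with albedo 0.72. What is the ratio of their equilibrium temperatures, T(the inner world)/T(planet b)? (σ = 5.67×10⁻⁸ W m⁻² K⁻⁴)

T₁/T₂ ≈ 1.468

T_eq = [S₀(1−A)/(4σd²)]^(1/4), so T ∝ (1−A)^(1/4) / √d.
T₁ = [1361×0.79/(4×5.67×10⁻⁸×4.92²)]^(1/4) = 118.30 K.
T₂ = [1361×0.28/(4×5.67×10⁻⁸×6.31²)]^(1/4) = 80.60 K.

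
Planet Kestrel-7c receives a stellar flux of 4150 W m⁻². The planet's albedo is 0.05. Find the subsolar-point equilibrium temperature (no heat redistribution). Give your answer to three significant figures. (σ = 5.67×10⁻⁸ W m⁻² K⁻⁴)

At the subsolar point the surface absorbs S(1−A) and emits σT⁴ per unit area — no factor of 4, since only the local patch is in balance.
T = [4150 × 0.95 / 5.67×10⁻⁸]^(1/4) = (6.95×10¹⁰)^(1/4) = 514 K.

T_ss ≈ 514 K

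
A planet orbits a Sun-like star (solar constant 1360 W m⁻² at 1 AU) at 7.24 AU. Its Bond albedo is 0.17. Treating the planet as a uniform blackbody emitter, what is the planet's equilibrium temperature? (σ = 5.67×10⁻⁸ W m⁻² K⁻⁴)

Flux at 7.24 AU: S = 1360/7.24² = 25.9 W m⁻².
Energy balance: absorbed = emitted ⇒ πR²·S(1−A) = 4πR²·σT_eq⁴, so T_eq⁴ = S(1−A)/(4σ).
T_eq = [25.9 × 0.83 / (4 × 5.67×10⁻⁸)]^(1/4) = (9.50×10⁷)^(1/4) = 98.7 K.

T_eq ≈ 98.7 K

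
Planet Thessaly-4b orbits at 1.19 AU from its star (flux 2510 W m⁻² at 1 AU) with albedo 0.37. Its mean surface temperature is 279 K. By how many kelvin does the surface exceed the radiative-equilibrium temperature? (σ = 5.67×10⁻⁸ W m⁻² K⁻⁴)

S = 2510/1.19² = 1772 W m⁻².
T_eq = [S(1−A)/(4σ)]^(1/4) = [1772×0.63/(4×5.67×10⁻⁸)]^(1/4) = 264.9 K.
ΔT = T_surf − T_eq = 279 − 264.9.

ΔT ≈ 14.1 K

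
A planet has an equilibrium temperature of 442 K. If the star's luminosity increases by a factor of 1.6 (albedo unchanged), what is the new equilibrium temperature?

T_eq ≈ 497 K

T_eq ∝ L^(1/4) · d^(−1/2).
T′ = 442 × 1.6^(1/4) = 497 K.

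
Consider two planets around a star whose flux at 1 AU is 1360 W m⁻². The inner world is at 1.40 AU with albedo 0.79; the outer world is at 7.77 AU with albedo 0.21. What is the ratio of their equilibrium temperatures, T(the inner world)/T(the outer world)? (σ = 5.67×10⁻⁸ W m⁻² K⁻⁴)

T_eq = [S₀(1−A)/(4σd²)]^(1/4), so T ∝ (1−A)^(1/4) / √d.
T₁ = [1360×0.21/(4×5.67×10⁻⁸×1.40²)]^(1/4) = 159.21 K.
T₂ = [1360×0.79/(4×5.67×10⁻⁸×7.77²)]^(1/4) = 94.12 K.

T₁/T₂ ≈ 1.692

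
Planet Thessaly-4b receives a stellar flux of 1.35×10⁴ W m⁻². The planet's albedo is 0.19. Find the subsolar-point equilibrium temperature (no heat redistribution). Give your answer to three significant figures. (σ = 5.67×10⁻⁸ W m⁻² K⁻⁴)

At the subsolar point the surface absorbs S(1−A) and emits σT⁴ per unit area — no factor of 4, since only the local patch is in balance.
T = [1.35×10⁴ × 0.81 / 5.67×10⁻⁸]^(1/4) = (1.93×10¹¹)^(1/4) = 663 K.

T_ss ≈ 663 K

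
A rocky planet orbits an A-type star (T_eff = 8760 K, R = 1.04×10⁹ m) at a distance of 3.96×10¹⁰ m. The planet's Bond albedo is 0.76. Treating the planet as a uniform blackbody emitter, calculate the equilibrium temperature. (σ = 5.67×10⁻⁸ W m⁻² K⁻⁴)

L = 4πR_⋆²σT_⋆⁴ = 4π(1.04×10⁹)² × 5.67×10⁻⁸ × (8760)⁴ = 4.54×10²⁷ W.
S = L/(4πd²) = 2.30×10⁵ W m⁻².
Energy balance: absorbed = emitted ⇒ πR²·S(1−A) = 4πR²·σT_eq⁴, so T_eq⁴ = S(1−A)/(4σ).
T_eq = [2.30×10⁵ × 0.24 / (4 × 5.67×10⁻⁸)]^(1/4) = (2.44×10¹¹)^(1/4) = 703 K.

T_eq ≈ 703 K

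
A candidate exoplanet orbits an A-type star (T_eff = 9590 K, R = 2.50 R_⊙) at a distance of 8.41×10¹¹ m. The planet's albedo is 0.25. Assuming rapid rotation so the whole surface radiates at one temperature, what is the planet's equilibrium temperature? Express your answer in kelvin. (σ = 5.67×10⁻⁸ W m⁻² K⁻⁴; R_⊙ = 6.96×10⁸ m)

R_⋆ = 2.50 × 6.96×10⁸ = 1.74×10⁹ m.
L = 4πR_⋆²σT_⋆⁴ = 4π(1.74×10⁹)² × 5.67×10⁻⁸ × (9590)⁴ = 1.82×10²⁸ W.
S = L/(4πd²) = 2050 W m⁻².
Energy balance: absorbed = emitted ⇒ πR²·S(1−A) = 4πR²·σT_eq⁴, so T_eq⁴ = S(1−A)/(4σ).
T_eq = [2050 × 0.75 / (4 × 5.67×10⁻⁸)]^(1/4) = (6.79×10⁹)^(1/4) = 287 K.

T_eq ≈ 287 K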